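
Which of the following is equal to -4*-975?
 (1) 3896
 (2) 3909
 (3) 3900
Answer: 3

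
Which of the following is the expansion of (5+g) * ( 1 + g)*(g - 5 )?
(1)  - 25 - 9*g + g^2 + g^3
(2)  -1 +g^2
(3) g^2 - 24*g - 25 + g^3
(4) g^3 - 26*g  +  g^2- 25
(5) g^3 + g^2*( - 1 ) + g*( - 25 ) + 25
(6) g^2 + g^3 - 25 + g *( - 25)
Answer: 6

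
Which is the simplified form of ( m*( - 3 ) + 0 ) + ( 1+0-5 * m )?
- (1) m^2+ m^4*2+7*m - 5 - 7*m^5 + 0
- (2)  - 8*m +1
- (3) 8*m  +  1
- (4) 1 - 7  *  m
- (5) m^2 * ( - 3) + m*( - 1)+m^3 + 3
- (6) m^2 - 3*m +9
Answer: 2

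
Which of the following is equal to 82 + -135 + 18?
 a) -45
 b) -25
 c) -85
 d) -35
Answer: d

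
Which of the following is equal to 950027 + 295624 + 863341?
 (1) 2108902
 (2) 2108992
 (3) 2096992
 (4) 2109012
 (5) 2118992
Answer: 2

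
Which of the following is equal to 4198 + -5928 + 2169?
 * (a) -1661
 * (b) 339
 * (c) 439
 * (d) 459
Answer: c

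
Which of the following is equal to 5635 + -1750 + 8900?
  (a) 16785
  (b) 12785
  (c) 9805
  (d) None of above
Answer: b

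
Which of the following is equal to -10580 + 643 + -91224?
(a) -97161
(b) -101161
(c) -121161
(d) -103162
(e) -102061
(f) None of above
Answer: b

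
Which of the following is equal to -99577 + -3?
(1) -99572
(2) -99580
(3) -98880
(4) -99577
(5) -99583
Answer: 2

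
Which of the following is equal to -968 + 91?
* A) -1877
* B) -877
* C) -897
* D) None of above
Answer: B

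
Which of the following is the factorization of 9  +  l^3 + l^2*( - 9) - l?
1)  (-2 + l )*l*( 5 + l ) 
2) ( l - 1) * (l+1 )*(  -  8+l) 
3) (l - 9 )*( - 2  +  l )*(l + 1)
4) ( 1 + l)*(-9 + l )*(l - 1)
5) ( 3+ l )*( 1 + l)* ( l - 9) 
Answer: 4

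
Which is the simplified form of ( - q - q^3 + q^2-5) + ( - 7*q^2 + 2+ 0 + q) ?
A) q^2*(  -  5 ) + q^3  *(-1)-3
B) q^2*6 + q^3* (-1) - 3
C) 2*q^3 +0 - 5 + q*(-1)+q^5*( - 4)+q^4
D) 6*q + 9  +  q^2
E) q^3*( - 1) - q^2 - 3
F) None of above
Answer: F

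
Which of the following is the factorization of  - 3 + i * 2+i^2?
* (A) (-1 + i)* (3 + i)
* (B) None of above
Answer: A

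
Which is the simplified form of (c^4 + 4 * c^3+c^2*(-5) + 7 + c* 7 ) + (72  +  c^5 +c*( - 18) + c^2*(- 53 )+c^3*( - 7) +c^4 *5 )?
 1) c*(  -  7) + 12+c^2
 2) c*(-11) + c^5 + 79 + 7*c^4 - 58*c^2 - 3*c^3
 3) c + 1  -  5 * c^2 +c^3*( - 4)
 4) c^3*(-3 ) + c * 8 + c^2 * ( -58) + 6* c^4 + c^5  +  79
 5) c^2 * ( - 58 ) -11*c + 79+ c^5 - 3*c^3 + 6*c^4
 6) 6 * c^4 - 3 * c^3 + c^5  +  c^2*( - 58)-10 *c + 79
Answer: 5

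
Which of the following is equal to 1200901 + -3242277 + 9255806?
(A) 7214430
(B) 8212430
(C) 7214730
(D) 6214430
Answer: A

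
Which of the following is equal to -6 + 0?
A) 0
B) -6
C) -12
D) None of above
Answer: B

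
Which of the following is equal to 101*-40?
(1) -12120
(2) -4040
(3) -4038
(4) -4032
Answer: 2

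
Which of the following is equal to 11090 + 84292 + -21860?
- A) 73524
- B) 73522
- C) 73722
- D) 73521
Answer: B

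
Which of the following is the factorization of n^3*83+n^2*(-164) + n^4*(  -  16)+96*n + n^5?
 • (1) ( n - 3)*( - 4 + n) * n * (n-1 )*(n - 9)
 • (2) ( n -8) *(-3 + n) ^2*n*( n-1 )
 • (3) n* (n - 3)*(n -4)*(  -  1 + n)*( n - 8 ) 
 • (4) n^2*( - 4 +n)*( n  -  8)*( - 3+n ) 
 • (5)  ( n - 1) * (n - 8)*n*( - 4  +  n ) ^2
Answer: 3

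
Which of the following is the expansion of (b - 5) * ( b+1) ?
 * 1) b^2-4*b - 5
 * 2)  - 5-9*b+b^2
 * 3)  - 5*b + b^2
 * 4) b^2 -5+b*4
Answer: 1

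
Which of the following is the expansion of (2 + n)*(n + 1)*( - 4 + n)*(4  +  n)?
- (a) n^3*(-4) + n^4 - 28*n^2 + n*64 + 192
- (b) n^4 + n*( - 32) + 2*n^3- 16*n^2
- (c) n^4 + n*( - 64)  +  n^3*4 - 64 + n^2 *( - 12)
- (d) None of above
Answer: d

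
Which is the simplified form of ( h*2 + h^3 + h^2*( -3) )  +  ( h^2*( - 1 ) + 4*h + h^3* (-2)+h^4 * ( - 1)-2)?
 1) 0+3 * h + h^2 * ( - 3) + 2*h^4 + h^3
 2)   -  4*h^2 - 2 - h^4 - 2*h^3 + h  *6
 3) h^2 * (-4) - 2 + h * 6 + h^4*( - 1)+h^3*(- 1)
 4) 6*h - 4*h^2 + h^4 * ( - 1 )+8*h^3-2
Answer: 3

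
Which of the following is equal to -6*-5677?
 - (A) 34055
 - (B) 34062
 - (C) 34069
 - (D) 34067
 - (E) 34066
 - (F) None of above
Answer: B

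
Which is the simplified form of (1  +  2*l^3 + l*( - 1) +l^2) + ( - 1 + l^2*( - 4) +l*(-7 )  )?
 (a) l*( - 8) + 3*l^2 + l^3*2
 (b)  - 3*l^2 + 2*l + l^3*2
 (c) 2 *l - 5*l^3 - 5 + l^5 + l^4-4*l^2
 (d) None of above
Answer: d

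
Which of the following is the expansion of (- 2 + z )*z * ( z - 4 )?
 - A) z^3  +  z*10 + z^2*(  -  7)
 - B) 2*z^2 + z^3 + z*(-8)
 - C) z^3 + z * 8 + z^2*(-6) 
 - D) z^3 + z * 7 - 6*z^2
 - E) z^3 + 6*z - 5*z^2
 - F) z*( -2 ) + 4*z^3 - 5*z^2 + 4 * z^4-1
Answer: C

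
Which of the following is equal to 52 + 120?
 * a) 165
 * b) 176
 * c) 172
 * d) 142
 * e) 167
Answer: c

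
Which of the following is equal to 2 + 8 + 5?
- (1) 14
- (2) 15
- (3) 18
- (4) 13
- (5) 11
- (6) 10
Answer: 2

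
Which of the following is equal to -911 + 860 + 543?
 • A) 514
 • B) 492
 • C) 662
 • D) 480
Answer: B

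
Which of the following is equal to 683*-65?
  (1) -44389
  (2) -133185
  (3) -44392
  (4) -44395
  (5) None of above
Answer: 4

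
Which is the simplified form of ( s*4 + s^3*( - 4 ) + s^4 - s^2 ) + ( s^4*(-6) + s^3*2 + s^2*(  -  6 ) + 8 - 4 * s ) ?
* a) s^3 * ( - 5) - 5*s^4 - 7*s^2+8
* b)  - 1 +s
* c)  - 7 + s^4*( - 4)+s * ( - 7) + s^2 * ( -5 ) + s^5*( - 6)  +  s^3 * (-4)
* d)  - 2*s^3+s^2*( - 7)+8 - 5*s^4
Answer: d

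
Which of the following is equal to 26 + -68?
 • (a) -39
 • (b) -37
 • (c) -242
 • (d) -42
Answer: d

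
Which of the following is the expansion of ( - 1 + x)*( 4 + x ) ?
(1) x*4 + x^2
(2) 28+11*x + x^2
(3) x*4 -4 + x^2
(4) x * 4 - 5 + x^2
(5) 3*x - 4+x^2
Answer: 5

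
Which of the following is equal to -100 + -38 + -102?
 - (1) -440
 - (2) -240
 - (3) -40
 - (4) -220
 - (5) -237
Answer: 2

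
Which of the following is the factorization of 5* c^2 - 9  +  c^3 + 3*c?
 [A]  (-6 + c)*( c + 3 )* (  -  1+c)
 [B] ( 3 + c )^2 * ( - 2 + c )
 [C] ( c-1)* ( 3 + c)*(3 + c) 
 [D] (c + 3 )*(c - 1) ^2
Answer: C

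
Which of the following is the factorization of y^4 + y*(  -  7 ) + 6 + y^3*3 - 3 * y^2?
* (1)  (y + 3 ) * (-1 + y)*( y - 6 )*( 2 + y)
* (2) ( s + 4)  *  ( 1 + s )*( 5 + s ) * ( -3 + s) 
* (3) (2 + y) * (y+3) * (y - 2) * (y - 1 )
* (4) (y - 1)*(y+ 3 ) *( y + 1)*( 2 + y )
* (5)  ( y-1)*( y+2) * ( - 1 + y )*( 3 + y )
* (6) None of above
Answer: 5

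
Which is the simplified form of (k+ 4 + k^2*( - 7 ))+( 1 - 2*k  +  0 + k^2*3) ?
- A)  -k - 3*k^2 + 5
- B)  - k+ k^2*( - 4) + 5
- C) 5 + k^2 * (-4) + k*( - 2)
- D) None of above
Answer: B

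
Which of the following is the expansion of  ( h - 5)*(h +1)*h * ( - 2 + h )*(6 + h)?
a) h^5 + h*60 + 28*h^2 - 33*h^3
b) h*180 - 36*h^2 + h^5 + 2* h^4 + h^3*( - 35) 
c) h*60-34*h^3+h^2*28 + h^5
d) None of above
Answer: a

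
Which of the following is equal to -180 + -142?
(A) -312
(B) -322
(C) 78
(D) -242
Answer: B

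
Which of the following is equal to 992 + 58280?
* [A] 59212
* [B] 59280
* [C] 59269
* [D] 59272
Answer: D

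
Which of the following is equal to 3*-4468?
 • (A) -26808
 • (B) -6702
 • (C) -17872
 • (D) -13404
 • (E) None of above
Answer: D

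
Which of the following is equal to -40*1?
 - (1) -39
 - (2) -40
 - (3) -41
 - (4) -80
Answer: 2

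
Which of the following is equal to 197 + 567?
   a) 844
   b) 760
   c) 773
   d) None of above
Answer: d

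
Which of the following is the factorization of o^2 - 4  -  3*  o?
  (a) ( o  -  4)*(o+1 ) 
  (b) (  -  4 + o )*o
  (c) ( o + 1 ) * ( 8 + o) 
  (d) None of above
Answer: a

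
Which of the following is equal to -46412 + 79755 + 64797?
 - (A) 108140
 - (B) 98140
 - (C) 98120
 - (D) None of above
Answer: B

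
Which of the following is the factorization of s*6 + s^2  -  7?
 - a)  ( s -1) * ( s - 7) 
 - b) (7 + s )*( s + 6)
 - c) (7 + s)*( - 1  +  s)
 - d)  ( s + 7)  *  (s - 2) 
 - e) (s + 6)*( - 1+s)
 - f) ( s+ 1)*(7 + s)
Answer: c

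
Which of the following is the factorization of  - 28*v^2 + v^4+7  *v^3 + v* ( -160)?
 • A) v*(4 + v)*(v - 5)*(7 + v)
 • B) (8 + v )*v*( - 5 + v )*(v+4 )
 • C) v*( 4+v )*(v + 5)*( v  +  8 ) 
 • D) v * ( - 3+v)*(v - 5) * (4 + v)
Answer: B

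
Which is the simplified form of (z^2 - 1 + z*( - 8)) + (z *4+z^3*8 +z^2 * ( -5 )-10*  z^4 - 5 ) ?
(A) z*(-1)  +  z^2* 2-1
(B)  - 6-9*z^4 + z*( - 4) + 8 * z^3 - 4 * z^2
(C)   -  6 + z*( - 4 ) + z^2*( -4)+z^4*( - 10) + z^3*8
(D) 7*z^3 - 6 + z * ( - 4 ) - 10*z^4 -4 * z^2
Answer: C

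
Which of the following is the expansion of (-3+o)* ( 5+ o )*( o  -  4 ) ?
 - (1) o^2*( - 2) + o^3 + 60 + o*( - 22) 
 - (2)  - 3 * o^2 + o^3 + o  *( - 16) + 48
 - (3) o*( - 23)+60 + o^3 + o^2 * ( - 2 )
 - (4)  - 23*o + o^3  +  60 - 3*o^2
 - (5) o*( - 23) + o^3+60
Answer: 3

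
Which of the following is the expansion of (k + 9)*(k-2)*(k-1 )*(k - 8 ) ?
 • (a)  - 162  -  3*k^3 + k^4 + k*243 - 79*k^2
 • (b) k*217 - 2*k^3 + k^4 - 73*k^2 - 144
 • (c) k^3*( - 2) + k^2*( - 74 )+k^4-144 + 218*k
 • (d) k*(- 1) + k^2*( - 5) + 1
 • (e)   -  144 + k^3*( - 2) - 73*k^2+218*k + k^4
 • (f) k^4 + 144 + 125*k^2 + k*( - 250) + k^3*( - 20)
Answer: e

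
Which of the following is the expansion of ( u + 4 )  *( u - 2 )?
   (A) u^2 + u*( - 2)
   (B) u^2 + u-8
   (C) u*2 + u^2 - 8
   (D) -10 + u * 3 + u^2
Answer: C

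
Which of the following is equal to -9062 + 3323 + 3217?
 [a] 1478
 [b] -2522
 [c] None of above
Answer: b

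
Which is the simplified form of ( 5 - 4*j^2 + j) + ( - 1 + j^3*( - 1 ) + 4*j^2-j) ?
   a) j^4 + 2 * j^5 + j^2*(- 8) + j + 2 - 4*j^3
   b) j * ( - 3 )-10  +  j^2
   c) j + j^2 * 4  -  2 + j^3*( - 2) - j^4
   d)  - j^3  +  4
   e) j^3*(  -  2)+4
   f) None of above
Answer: d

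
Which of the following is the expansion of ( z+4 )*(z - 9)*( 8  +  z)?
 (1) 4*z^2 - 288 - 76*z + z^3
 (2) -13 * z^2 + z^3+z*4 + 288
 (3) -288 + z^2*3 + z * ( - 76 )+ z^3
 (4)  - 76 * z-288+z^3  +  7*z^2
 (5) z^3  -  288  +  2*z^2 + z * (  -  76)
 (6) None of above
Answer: 3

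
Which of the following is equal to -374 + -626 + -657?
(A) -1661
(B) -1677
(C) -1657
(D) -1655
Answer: C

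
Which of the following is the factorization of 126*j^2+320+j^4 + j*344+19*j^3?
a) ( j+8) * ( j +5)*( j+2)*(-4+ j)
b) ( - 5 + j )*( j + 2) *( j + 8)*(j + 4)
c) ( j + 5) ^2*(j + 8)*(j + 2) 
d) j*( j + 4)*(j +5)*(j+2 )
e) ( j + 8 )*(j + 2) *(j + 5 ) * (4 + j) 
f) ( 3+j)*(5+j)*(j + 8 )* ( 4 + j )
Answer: e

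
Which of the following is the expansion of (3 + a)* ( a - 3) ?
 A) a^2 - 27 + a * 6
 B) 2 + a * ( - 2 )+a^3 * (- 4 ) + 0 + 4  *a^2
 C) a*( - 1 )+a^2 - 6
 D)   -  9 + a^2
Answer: D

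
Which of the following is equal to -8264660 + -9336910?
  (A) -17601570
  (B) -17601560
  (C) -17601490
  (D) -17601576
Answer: A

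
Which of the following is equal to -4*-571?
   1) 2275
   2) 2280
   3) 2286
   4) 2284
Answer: 4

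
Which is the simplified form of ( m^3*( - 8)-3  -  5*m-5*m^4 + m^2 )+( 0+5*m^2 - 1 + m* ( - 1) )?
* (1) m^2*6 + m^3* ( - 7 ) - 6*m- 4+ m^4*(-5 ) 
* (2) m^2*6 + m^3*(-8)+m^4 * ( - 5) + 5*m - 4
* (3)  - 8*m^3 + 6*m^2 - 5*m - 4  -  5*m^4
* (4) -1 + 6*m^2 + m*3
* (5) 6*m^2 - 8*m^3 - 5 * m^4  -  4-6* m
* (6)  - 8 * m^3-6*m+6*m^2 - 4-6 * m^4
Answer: 5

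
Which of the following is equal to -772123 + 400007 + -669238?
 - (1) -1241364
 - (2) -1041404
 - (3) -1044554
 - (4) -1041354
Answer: 4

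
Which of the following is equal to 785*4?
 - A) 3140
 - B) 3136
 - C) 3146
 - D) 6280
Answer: A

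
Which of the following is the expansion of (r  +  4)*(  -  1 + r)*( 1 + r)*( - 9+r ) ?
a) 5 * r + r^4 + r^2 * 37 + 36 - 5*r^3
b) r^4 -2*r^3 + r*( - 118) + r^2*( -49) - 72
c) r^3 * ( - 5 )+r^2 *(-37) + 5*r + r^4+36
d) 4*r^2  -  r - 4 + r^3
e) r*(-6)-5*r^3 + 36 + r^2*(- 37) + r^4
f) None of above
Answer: c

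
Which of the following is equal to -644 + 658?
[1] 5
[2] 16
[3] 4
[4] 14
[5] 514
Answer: 4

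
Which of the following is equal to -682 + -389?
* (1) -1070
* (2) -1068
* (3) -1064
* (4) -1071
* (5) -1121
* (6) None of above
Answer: 4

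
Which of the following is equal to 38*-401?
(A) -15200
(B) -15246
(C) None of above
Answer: C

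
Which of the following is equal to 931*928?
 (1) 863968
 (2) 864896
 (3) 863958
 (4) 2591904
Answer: 1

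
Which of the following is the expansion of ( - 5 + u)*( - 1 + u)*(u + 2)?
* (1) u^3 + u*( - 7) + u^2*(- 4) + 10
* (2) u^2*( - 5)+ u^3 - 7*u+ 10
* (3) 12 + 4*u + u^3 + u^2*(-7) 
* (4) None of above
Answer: 1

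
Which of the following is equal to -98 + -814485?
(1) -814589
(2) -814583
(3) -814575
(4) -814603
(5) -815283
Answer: 2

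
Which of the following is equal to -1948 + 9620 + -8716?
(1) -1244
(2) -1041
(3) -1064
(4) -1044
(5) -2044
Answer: 4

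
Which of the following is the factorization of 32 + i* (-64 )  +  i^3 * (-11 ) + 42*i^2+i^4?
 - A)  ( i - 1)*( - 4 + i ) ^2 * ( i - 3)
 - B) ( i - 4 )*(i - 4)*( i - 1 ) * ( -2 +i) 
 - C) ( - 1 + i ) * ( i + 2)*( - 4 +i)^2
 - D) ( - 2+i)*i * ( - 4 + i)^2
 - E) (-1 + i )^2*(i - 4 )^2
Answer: B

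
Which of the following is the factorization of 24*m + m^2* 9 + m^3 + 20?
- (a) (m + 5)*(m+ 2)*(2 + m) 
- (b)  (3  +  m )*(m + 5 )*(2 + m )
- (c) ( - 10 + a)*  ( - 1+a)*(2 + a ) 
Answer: a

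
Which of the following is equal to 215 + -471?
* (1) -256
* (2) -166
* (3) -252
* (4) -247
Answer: 1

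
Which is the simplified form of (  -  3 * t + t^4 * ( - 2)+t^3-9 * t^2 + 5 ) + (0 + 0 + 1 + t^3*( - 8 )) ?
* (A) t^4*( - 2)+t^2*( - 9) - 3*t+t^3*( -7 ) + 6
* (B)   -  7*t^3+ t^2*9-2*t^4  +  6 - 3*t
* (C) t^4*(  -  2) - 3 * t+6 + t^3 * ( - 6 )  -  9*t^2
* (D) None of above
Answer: A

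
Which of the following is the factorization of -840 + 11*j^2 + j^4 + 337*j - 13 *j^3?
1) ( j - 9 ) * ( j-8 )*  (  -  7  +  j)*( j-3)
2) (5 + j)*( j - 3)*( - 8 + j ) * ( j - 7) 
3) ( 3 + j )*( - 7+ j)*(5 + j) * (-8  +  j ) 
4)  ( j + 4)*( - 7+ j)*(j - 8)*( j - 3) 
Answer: 2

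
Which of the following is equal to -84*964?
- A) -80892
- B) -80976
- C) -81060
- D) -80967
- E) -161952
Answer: B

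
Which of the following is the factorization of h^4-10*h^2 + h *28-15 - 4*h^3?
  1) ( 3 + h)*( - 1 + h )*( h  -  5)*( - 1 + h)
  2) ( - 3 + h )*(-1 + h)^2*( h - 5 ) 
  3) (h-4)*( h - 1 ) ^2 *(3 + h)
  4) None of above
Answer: 1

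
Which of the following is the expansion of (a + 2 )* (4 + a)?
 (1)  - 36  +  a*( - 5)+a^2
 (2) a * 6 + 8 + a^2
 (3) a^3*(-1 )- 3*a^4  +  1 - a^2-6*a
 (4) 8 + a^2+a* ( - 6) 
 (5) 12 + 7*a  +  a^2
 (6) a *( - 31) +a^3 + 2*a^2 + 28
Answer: 2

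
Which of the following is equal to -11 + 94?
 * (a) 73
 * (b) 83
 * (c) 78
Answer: b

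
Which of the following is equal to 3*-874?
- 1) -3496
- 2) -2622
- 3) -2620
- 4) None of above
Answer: 2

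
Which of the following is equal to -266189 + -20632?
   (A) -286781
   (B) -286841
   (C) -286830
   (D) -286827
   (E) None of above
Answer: E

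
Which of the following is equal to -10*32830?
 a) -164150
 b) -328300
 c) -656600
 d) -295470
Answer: b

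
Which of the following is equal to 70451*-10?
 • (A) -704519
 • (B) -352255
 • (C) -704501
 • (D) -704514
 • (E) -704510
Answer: E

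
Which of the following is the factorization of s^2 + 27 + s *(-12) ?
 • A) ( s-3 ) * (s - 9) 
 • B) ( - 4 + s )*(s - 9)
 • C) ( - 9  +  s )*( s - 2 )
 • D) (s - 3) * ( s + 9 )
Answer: A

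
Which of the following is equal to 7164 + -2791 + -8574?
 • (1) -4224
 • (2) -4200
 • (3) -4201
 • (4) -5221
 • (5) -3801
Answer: 3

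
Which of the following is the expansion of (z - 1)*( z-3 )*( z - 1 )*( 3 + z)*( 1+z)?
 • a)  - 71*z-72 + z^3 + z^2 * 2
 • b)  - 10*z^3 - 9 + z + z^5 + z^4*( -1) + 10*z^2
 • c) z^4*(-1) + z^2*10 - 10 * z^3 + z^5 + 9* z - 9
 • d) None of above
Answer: c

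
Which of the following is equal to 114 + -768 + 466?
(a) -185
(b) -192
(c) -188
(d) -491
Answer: c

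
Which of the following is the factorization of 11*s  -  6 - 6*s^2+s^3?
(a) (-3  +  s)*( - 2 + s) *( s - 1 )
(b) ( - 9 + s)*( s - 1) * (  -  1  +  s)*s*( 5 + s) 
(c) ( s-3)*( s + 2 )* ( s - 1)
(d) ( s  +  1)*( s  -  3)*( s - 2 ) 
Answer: a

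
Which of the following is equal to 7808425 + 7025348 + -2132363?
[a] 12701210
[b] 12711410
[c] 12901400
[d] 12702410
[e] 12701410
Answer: e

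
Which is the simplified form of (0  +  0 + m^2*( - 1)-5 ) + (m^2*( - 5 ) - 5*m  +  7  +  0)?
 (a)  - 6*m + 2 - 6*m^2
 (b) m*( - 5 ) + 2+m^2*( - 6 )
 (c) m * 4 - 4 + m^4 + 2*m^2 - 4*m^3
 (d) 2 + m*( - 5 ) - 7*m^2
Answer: b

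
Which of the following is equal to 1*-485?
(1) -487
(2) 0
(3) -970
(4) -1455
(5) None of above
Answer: 5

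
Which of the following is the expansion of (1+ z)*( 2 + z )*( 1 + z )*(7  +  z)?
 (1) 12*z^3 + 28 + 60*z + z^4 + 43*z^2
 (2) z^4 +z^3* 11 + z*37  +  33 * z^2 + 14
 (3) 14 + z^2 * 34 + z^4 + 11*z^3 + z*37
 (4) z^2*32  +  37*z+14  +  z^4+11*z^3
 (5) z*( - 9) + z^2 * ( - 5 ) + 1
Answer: 2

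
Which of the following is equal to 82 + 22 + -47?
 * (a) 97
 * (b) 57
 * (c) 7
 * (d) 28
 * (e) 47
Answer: b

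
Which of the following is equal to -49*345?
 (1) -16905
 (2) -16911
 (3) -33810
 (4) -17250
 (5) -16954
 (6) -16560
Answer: 1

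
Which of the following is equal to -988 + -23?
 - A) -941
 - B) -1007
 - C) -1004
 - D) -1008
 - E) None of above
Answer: E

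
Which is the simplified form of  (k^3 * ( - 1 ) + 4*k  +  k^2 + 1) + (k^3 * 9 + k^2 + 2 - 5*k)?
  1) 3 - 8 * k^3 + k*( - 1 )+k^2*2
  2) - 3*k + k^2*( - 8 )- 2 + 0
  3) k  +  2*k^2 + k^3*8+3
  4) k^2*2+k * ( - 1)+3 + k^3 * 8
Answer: 4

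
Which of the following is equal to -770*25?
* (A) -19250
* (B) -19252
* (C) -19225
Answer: A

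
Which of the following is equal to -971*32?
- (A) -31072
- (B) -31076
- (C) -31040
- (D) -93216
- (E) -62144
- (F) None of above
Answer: A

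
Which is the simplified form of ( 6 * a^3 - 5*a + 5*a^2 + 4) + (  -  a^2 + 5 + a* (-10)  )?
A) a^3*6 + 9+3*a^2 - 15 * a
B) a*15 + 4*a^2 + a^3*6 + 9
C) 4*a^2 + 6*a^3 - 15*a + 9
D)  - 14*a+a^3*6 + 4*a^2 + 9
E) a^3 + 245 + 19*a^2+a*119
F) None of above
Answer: C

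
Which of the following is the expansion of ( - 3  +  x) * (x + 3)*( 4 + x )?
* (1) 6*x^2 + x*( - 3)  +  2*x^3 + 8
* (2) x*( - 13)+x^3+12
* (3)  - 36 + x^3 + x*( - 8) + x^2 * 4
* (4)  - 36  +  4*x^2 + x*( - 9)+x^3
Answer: 4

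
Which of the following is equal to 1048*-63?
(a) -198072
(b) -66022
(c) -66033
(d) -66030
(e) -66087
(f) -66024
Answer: f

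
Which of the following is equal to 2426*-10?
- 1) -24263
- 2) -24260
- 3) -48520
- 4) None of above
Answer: 2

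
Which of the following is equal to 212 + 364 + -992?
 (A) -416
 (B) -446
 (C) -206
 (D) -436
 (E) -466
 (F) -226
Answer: A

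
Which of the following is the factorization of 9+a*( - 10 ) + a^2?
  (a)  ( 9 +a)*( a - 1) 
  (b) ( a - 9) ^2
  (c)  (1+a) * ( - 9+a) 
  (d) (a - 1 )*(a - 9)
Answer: d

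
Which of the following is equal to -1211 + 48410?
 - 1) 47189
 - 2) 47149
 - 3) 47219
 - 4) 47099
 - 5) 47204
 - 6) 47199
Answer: 6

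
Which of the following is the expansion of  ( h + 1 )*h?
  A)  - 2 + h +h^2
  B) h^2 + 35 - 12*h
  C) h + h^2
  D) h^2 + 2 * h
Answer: C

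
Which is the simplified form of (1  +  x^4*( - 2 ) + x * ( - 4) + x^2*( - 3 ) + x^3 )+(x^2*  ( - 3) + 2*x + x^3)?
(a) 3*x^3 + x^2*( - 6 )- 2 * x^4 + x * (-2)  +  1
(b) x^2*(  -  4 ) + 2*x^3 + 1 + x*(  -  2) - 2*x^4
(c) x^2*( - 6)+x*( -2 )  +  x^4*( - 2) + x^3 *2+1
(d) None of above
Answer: c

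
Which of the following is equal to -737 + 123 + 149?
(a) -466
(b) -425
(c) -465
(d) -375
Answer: c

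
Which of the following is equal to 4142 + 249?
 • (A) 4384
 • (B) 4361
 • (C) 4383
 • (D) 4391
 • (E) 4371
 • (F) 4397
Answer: D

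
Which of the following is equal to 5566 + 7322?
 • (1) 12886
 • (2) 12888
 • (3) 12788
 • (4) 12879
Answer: 2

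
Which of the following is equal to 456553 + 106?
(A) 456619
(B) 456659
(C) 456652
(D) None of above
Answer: B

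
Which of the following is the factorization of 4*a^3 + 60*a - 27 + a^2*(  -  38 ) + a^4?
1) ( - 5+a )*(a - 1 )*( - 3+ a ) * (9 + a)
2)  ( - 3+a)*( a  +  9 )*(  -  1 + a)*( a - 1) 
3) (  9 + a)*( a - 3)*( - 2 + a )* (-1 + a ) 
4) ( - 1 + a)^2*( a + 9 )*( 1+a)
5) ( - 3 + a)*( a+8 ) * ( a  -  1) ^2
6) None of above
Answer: 2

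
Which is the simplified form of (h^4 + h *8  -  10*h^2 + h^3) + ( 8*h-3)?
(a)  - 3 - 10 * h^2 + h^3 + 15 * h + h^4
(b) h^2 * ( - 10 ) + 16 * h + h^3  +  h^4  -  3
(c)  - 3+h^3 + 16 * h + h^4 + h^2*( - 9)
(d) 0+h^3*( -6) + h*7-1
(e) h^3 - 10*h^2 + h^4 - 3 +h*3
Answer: b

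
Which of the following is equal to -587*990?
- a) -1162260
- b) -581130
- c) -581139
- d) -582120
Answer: b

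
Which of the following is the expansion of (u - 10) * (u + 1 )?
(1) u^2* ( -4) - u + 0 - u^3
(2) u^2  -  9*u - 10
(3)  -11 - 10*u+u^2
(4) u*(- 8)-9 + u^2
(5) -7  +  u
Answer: 2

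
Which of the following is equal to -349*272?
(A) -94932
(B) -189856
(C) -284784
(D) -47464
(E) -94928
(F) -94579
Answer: E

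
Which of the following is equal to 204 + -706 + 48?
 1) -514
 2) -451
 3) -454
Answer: 3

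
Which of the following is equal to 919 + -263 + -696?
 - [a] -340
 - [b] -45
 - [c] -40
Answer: c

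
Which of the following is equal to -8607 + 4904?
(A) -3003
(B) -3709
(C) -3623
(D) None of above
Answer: D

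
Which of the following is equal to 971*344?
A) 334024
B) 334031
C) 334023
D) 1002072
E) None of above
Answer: A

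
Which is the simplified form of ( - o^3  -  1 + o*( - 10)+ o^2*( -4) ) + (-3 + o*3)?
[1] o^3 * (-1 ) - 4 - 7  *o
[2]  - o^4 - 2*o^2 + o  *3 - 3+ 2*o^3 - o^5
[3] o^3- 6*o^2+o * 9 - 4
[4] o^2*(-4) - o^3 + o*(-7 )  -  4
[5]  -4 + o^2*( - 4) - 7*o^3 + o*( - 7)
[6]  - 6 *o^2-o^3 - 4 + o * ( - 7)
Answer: 4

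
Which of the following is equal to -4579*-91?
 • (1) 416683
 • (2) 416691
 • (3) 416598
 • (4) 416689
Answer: 4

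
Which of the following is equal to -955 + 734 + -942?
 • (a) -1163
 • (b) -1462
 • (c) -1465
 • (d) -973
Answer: a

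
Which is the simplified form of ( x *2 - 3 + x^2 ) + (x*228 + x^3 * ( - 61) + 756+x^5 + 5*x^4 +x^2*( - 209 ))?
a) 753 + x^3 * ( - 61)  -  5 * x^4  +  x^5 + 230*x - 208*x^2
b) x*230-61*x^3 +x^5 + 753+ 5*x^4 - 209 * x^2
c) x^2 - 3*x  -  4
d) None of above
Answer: d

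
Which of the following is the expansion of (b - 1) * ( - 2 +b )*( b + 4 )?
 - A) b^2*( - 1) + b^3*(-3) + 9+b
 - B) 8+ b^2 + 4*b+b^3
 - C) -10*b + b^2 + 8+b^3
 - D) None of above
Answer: C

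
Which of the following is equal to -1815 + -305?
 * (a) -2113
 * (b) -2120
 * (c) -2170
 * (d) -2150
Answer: b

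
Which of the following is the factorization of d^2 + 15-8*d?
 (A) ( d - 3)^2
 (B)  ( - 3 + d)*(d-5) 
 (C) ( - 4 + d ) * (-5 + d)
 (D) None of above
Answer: B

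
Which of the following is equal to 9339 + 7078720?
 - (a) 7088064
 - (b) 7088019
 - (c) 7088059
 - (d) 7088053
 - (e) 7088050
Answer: c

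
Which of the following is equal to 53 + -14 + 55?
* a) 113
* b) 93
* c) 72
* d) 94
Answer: d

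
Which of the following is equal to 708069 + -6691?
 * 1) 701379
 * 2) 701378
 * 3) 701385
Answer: 2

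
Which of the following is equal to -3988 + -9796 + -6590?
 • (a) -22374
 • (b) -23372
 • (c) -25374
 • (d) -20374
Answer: d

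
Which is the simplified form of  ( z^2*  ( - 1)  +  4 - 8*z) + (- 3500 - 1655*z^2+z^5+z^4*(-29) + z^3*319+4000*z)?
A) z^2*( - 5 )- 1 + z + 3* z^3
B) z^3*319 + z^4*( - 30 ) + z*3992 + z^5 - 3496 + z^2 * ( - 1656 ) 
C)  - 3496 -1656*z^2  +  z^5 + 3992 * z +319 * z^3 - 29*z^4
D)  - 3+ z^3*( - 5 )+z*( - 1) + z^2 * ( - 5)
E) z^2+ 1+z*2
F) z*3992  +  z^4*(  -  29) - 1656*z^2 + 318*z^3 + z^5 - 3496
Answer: C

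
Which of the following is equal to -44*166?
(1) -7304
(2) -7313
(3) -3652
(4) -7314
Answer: 1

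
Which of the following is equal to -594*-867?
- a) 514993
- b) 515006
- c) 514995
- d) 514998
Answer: d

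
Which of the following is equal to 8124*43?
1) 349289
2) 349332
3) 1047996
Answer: 2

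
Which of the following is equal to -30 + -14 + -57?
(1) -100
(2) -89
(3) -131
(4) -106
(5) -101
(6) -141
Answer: 5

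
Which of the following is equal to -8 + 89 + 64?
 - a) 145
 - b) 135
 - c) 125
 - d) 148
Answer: a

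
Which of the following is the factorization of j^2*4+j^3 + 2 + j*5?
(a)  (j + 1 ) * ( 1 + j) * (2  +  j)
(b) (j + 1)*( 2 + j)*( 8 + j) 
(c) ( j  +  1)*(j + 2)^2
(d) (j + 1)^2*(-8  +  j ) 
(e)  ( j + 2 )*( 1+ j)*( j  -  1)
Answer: a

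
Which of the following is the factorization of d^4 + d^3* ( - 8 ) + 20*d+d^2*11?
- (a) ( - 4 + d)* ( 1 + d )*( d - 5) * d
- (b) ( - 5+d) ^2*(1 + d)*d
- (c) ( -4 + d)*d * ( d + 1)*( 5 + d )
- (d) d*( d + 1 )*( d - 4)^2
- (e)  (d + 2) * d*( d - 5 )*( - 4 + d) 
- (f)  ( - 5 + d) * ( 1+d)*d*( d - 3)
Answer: a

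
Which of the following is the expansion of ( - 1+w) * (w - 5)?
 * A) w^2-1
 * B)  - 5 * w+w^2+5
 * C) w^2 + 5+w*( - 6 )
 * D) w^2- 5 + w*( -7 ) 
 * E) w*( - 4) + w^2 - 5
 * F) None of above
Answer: C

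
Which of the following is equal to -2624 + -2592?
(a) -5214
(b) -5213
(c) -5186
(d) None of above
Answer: d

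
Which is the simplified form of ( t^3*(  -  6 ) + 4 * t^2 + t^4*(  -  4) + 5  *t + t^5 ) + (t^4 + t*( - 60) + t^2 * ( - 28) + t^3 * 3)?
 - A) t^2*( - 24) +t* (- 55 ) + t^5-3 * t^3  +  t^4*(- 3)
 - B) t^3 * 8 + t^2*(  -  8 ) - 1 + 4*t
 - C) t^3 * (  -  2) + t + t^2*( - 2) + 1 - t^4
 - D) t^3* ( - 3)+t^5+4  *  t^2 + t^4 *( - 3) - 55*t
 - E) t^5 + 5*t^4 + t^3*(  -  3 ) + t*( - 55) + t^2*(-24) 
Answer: A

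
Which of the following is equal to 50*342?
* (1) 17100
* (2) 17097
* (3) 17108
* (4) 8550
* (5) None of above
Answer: 1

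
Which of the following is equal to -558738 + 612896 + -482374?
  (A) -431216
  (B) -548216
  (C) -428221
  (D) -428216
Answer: D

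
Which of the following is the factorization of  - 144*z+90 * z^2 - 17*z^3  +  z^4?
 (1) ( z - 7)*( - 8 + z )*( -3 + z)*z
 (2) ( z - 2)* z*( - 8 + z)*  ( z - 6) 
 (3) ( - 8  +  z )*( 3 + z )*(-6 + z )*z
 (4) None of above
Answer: 4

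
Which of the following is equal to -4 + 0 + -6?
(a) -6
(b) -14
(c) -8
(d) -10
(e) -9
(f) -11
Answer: d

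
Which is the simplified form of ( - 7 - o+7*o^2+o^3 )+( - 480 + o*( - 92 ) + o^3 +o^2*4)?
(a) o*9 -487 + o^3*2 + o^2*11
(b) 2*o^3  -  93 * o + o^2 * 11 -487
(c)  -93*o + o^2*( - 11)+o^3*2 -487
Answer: b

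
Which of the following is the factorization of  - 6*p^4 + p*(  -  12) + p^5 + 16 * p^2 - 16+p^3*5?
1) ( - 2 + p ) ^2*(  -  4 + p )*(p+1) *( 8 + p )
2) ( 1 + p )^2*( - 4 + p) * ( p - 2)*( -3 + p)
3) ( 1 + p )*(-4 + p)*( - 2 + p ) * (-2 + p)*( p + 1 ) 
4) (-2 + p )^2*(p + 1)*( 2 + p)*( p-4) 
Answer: 3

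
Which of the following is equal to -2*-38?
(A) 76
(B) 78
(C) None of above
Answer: A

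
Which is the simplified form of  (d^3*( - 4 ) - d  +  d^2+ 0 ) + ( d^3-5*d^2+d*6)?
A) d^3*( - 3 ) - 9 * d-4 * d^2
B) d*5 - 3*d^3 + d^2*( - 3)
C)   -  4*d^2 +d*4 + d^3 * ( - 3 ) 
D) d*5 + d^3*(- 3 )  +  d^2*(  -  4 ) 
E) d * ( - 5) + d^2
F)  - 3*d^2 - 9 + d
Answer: D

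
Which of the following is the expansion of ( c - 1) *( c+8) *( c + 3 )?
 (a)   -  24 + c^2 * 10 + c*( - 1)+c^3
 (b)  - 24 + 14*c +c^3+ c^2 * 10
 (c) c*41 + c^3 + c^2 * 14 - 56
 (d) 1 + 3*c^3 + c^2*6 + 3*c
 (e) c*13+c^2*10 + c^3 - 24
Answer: e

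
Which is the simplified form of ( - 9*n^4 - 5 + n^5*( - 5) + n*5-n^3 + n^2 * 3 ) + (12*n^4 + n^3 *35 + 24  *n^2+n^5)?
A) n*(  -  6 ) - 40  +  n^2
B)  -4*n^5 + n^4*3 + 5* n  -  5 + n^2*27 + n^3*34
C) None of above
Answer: B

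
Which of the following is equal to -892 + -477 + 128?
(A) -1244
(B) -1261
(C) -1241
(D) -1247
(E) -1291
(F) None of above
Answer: C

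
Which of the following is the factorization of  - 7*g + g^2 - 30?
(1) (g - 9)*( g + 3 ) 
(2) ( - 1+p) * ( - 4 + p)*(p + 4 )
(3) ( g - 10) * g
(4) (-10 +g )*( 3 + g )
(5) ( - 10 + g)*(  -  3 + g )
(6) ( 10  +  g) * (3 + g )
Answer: 4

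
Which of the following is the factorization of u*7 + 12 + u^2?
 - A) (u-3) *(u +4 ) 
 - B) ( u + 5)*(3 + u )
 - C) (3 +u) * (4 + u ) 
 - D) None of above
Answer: C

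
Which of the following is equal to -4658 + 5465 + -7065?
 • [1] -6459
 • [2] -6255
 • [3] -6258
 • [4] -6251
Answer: 3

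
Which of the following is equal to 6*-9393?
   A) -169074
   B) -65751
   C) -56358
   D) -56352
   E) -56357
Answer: C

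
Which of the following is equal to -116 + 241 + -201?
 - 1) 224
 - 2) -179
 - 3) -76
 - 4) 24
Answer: 3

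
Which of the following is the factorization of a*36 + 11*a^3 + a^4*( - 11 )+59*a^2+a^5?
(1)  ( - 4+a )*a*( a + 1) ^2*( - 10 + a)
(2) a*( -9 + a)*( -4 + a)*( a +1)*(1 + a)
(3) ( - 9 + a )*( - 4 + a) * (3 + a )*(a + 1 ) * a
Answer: 2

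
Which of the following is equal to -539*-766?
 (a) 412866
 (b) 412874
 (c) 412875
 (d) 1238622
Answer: b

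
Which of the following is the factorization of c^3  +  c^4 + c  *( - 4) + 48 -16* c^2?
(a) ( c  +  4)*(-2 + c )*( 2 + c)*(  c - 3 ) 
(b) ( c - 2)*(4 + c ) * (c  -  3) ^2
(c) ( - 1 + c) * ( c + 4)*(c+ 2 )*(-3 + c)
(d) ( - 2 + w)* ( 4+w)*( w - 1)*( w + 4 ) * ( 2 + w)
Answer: a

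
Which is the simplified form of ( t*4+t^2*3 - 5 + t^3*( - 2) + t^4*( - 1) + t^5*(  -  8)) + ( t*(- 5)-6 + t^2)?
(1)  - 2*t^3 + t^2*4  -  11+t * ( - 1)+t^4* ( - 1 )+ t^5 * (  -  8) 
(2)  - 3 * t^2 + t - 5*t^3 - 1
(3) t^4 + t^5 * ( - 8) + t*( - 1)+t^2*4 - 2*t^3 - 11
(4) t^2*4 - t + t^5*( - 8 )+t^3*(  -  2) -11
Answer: 1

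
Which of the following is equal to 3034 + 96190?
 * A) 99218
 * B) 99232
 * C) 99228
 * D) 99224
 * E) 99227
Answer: D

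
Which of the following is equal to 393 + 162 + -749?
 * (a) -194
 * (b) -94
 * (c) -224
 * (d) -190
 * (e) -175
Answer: a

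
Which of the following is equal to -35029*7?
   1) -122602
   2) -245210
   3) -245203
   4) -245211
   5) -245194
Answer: 3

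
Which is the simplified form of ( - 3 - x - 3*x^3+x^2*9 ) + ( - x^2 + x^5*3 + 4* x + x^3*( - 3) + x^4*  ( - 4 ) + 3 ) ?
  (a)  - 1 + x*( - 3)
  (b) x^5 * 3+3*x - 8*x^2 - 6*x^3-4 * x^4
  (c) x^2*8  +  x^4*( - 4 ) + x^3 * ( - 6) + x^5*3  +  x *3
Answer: c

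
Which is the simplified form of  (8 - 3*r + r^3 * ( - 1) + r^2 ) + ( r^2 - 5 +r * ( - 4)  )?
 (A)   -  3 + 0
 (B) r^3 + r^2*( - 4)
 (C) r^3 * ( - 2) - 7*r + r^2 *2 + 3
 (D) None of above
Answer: D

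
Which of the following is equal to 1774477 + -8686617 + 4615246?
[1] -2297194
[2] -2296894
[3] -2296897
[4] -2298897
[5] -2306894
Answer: 2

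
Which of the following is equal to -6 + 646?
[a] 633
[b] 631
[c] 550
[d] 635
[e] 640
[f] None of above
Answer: e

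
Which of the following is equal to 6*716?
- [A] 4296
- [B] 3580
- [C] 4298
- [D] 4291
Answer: A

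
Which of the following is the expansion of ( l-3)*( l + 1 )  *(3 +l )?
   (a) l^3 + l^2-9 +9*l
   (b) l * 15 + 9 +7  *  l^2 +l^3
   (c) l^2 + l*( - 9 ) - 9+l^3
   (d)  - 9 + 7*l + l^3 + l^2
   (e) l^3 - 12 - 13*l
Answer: c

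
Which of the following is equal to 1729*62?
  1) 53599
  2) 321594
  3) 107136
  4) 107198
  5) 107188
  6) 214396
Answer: 4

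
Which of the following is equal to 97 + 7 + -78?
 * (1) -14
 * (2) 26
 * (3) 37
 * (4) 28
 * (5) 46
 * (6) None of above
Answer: 2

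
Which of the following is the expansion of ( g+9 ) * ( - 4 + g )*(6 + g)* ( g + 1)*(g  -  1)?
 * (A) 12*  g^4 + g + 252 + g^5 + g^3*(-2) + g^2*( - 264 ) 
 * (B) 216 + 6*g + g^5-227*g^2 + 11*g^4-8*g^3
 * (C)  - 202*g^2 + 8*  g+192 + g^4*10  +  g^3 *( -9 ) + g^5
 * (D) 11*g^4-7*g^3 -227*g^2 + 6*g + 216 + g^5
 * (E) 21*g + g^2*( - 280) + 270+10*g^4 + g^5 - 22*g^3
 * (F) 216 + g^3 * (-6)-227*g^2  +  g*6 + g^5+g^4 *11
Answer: D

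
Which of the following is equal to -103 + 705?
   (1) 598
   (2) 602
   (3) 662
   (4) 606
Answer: 2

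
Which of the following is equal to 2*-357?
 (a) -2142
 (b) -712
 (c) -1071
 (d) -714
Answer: d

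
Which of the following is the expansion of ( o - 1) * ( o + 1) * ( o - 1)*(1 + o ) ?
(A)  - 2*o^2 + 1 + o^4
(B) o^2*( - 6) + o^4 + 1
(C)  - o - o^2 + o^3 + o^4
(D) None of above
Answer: A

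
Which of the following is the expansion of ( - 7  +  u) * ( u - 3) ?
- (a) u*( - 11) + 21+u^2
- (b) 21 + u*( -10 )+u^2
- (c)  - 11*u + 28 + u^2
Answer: b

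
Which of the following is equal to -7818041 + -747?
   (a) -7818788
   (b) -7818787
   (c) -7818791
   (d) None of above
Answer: a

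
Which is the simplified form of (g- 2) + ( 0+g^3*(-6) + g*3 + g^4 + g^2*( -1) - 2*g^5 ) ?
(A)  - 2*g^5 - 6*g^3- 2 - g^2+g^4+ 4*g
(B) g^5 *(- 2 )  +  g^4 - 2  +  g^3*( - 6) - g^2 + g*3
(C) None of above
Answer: A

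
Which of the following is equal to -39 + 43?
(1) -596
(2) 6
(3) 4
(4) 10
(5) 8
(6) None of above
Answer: 3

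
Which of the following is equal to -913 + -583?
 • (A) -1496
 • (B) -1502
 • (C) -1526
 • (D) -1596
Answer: A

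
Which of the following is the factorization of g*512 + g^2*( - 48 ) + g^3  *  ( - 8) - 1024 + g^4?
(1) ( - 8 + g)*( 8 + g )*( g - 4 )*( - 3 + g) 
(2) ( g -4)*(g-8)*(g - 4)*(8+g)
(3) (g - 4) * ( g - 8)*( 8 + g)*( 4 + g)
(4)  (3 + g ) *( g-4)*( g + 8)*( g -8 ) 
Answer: 2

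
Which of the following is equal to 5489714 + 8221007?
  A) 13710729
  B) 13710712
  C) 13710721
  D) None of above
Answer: C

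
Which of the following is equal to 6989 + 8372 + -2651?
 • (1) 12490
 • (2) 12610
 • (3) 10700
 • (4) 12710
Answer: 4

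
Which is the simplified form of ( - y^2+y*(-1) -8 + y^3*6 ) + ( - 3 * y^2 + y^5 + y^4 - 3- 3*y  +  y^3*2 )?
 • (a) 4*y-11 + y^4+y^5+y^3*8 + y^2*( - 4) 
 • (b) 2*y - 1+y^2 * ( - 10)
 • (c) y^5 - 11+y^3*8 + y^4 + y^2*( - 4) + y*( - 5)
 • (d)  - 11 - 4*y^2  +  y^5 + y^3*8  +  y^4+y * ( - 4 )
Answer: d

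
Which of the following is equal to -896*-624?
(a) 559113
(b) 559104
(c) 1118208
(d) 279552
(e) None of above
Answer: b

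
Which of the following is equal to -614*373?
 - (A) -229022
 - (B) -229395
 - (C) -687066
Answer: A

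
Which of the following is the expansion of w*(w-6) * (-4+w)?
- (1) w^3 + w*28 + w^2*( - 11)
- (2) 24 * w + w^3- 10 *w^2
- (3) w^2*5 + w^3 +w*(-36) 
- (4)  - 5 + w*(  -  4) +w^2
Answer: 2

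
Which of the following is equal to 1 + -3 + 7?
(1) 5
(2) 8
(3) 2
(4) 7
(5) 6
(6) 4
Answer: 1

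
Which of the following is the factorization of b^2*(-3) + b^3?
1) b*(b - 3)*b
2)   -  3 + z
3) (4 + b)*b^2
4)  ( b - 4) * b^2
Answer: 1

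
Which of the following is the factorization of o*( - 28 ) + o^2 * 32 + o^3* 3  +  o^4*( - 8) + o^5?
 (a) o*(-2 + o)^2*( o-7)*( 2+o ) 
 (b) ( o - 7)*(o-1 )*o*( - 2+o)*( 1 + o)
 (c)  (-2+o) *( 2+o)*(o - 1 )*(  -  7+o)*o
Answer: c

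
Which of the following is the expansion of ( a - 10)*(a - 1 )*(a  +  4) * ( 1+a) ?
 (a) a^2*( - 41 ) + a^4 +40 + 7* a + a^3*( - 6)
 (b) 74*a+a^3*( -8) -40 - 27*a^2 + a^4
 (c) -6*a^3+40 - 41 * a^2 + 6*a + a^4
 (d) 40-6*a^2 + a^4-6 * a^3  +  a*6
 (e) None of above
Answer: c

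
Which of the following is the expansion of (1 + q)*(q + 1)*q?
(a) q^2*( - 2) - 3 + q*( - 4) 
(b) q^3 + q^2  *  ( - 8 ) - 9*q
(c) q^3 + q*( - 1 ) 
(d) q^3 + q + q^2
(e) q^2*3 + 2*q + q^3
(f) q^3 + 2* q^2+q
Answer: f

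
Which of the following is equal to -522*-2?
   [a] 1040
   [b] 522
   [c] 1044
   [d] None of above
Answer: c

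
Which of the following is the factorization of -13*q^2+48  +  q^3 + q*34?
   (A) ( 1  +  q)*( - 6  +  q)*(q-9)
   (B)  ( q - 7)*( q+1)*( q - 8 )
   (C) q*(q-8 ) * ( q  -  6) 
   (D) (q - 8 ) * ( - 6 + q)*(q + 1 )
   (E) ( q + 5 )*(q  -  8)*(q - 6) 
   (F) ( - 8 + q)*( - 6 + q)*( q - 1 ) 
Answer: D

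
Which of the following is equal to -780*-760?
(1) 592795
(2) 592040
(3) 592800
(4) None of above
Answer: 3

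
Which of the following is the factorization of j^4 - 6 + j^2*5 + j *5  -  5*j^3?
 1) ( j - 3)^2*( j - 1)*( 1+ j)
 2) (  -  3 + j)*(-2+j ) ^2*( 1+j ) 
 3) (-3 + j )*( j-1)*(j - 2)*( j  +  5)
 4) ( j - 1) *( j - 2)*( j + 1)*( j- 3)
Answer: 4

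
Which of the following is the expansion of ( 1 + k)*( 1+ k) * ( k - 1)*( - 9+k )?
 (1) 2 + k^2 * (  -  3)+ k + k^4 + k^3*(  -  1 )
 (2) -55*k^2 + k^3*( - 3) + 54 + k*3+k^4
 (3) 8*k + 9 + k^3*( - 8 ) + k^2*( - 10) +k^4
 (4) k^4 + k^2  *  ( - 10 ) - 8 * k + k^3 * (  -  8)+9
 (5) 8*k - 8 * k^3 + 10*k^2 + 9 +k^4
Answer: 3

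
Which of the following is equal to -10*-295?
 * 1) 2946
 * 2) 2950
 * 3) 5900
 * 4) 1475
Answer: 2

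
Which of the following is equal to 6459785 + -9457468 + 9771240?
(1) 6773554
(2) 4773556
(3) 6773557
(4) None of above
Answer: 3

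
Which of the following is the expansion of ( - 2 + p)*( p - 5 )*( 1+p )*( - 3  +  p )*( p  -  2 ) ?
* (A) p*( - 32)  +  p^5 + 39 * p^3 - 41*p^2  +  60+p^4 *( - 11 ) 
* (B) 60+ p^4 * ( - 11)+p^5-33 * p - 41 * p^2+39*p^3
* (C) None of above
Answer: A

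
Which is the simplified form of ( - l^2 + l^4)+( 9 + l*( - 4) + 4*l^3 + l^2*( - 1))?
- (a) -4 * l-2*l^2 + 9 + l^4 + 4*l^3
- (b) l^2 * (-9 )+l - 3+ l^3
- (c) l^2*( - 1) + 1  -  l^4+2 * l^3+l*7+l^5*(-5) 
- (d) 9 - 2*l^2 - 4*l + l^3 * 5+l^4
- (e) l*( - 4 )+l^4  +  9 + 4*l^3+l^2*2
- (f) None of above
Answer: a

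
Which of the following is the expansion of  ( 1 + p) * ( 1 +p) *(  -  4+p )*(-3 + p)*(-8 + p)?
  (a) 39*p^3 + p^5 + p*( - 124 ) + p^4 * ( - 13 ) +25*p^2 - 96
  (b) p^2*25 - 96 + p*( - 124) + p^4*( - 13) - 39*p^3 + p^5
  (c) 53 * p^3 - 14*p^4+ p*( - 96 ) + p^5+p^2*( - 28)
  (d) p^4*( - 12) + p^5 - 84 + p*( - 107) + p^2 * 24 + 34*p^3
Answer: a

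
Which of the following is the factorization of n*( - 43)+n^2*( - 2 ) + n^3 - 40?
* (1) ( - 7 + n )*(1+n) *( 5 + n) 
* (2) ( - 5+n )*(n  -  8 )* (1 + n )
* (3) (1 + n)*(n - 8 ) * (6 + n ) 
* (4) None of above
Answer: 4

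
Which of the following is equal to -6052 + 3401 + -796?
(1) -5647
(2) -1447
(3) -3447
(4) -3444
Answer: 3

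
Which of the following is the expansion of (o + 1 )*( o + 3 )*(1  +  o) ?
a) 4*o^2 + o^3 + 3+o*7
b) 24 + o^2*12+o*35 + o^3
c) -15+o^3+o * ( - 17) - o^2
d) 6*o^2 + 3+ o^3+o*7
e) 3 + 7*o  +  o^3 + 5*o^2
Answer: e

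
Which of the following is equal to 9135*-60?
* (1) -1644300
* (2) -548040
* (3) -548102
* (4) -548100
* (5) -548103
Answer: 4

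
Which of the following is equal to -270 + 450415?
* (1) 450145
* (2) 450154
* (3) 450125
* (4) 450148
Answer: 1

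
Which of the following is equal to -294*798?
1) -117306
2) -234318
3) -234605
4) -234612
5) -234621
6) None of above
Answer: 4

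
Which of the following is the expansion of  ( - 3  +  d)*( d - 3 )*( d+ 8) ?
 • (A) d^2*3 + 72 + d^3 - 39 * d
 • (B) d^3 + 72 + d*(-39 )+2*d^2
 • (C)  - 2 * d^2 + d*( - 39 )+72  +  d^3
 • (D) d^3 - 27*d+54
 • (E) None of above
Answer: B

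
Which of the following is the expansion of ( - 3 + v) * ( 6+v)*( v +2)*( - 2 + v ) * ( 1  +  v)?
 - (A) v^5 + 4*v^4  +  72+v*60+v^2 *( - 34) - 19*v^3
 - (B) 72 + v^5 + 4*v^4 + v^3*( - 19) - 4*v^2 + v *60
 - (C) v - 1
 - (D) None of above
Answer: A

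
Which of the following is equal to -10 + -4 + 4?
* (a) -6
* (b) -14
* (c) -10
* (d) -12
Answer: c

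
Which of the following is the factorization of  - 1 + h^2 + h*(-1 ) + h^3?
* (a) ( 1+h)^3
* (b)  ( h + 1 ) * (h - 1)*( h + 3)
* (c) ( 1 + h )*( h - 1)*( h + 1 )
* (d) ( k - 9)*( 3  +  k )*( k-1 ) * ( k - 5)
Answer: c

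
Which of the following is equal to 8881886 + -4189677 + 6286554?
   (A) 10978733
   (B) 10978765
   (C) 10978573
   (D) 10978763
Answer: D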